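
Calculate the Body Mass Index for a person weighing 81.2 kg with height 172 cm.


BMI = weight / height^2
height = 172 cm = 1.72 m
BMI = 81.2 / 1.72^2
BMI = 27.45 kg/m^2


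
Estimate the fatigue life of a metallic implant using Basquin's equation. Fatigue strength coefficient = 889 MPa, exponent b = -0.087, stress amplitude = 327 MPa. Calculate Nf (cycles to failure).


sigma_a = sigma_f' * (2Nf)^b
2Nf = (sigma_a/sigma_f')^(1/b)
2Nf = (327/889)^(1/-0.087)
2Nf = 98304.819
Nf = 4.915e+04


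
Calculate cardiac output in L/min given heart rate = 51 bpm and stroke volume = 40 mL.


CO = HR * SV
CO = 51 * 40 / 1000
CO = 2.04 L/min


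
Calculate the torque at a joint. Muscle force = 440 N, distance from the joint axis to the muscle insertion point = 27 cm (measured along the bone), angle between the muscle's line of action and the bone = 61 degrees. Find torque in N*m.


Torque = F * d * sin(theta)   (moment arm = d*sin(theta))
d = 27 cm = 0.27 m
Torque = 440 * 0.27 * sin(61)
Torque = 103.9 N*m


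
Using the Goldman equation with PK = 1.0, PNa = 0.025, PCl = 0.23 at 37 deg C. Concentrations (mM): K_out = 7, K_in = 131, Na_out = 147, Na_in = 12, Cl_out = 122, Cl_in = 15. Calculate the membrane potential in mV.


Vm = (RT/F)*ln((PK*Ko + PNa*Nao + PCl*Cli)/(PK*Ki + PNa*Nai + PCl*Clo))
Numer = 14.125, Denom = 159.36
Vm = -64.76 mV


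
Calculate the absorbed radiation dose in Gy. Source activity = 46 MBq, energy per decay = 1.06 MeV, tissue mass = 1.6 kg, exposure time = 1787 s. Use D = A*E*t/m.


A = 46 MBq = 4.6000e+07 Bq
E = 1.06 MeV = 1.69812e-13 J
D = A*E*t/m = 4.6000e+07*1.69812e-13*1787/1.6
D = 0.008724 Gy


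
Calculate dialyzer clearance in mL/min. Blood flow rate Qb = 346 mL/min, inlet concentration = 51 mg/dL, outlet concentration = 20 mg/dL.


K = Qb * (Cb_in - Cb_out) / Cb_in
K = 346 * (51 - 20) / 51
K = 210.3 mL/min


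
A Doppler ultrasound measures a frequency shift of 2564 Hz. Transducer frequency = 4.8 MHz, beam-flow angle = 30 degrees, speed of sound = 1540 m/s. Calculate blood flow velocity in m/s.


v = fd * c / (2 * f0 * cos(theta))
v = 2564 * 1540 / (2 * 4.8000e+06 * cos(30))
v = 0.4749 m/s


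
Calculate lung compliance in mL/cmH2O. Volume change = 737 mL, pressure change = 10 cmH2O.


C = dV / dP
C = 737 / 10
C = 73.7 mL/cmH2O


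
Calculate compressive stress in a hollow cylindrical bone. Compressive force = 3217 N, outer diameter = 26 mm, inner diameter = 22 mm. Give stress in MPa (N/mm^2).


A = pi*(r_o^2 - r_i^2)
r_o = 13 mm, r_i = 11 mm
A = 150.796 mm^2
sigma = F/A = 3217 / 150.796
sigma = 21.33 MPa


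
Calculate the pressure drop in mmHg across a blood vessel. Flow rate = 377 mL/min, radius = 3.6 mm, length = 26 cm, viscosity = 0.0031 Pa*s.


dP = 8*mu*L*Q / (pi*r^4)
Q = 377 mL/min = 6.28333e-06 m^3/s
dP = 76.7812 Pa = 76.7812 / 133.322 mmHg = 0.5759 mmHg


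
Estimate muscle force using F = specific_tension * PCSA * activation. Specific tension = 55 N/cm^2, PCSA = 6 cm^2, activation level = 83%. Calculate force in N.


F = sigma * PCSA * activation
F = 55 * 6 * 0.83
F = 273.9 N


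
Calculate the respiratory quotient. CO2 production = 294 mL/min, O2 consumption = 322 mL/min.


RQ = VCO2 / VO2
RQ = 294 / 322
RQ = 0.913


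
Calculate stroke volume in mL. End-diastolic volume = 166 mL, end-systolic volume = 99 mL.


SV = EDV - ESV
SV = 166 - 99
SV = 67 mL


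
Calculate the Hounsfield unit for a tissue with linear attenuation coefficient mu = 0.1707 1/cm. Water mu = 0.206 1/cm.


HU = ((mu_tissue - mu_water) / mu_water) * 1000
HU = ((0.1707 - 0.206) / 0.206) * 1000
HU = -171.4


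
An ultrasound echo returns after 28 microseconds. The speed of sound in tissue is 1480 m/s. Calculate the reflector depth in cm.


depth = c * t / 2
t = 28 us = 2.8000e-05 s
depth = 1480 * 2.8000e-05 / 2
depth = 0.02072 m = 2.072 cm


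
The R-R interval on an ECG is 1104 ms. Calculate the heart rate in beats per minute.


HR = 60 / RR_interval(s)
RR = 1104 ms = 1.104 s
HR = 60 / 1.104 = 54.35 bpm


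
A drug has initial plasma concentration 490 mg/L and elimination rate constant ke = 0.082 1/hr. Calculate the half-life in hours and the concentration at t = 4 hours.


t_half = ln(2) / ke = 0.693147 / 0.082 = 8.453 hr
C(t) = C0 * exp(-ke*t) = 490 * exp(-0.082*4)
C(4) = 353 mg/L


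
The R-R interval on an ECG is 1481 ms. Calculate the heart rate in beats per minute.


HR = 60 / RR_interval(s)
RR = 1481 ms = 1.481 s
HR = 60 / 1.481 = 40.51 bpm


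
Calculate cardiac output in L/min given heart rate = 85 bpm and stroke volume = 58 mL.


CO = HR * SV
CO = 85 * 58 / 1000
CO = 4.93 L/min


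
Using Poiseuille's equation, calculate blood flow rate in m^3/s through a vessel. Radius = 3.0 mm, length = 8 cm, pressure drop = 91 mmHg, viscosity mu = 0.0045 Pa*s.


Q = pi*r^4*dP / (8*mu*L)
r = 0.003 m, L = 0.08 m
dP = 91 mmHg = 12132.302 Pa
Q = 0.001072 m^3/s


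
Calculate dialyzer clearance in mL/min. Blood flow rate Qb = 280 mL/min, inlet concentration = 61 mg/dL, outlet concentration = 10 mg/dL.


K = Qb * (Cb_in - Cb_out) / Cb_in
K = 280 * (61 - 10) / 61
K = 234.1 mL/min


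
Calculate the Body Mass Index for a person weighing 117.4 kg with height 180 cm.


BMI = weight / height^2
height = 180 cm = 1.8 m
BMI = 117.4 / 1.8^2
BMI = 36.23 kg/m^2


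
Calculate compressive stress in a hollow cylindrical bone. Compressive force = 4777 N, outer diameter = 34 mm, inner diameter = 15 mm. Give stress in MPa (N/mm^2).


A = pi*(r_o^2 - r_i^2)
r_o = 17 mm, r_i = 7.5 mm
A = 731.206 mm^2
sigma = F/A = 4777 / 731.206
sigma = 6.533 MPa


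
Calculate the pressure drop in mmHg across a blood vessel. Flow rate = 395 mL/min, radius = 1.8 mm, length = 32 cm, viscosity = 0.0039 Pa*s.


dP = 8*mu*L*Q / (pi*r^4)
Q = 395 mL/min = 6.58333e-06 m^3/s
dP = 1993.01 Pa = 1993.01 / 133.322 mmHg = 14.95 mmHg


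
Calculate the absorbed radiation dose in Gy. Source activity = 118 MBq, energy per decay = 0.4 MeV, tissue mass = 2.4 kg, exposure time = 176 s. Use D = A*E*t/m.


A = 118 MBq = 1.1800e+08 Bq
E = 0.4 MeV = 6.408e-14 J
D = A*E*t/m = 1.1800e+08*6.408e-14*176/2.4
D = 5.5451e-04 Gy


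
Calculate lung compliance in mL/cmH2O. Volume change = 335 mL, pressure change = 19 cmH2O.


C = dV / dP
C = 335 / 19
C = 17.63 mL/cmH2O


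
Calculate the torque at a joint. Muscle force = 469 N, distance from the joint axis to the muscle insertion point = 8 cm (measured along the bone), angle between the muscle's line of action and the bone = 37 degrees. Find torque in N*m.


Torque = F * d * sin(theta)   (moment arm = d*sin(theta))
d = 8 cm = 0.08 m
Torque = 469 * 0.08 * sin(37)
Torque = 22.58 N*m


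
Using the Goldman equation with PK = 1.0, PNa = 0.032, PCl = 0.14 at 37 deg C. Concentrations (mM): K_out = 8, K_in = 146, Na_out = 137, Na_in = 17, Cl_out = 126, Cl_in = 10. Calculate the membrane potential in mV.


Vm = (RT/F)*ln((PK*Ko + PNa*Nao + PCl*Cli)/(PK*Ki + PNa*Nai + PCl*Clo))
Numer = 13.784, Denom = 164.184
Vm = -66.21 mV


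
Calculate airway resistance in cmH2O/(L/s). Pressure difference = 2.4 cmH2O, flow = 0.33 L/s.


R = dP / flow
R = 2.4 / 0.33
R = 7.273 cmH2O/(L/s)


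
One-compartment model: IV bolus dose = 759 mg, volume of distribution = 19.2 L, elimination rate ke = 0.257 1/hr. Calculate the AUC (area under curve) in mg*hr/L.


C0 = Dose/Vd = 759/19.2 = 39.5312 mg/L
AUC = C0/ke = 39.5312/0.257
AUC = 153.8 mg*hr/L


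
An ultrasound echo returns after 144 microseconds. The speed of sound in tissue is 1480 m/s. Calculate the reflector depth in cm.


depth = c * t / 2
t = 144 us = 1.4400e-04 s
depth = 1480 * 1.4400e-04 / 2
depth = 0.10656 m = 10.656 cm


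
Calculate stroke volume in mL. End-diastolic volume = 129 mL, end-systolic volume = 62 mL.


SV = EDV - ESV
SV = 129 - 62
SV = 67 mL


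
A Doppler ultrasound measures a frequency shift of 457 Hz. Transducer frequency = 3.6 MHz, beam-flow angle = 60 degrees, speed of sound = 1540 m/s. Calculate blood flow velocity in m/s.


v = fd * c / (2 * f0 * cos(theta))
v = 457 * 1540 / (2 * 3.6000e+06 * cos(60))
v = 0.1955 m/s


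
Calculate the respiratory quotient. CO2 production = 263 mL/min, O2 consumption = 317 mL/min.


RQ = VCO2 / VO2
RQ = 263 / 317
RQ = 0.8297


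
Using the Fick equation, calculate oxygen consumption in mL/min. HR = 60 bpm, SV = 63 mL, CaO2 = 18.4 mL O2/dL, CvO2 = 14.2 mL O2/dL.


CO = HR*SV = 60*63/1000 = 3.78 L/min
a-v O2 diff = 18.4 - 14.2 = 4.2 mL/dL
VO2 = CO * (CaO2-CvO2) * 10 dL/L
VO2 = 3.78 * 4.2 * 10
VO2 = 158.8 mL/min


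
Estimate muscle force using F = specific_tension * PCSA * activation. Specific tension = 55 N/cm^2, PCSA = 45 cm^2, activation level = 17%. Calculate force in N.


F = sigma * PCSA * activation
F = 55 * 45 * 0.17
F = 420.8 N


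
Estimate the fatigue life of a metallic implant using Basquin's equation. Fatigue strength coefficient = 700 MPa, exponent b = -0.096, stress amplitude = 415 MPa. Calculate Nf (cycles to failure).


sigma_a = sigma_f' * (2Nf)^b
2Nf = (sigma_a/sigma_f')^(1/b)
2Nf = (415/700)^(1/-0.096)
2Nf = 231.79474
Nf = 115.9


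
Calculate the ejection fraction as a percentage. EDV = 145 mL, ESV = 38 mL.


SV = EDV - ESV = 145 - 38 = 107 mL
EF = SV/EDV * 100 = 107/145 * 100
EF = 73.79%


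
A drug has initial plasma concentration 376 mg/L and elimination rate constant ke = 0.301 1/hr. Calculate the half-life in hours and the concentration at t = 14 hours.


t_half = ln(2) / ke = 0.693147 / 0.301 = 2.303 hr
C(t) = C0 * exp(-ke*t) = 376 * exp(-0.301*14)
C(14) = 5.56 mg/L


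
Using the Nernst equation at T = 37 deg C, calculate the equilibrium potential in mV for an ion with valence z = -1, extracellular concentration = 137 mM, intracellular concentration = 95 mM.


E = (RT/(zF)) * ln(C_out/C_in)
T = 37 + 273.15 = 310.15 K
E = (8.314 * 310.15 / (-1 * 96485)) * ln(137/95)
E = -9.784 mV


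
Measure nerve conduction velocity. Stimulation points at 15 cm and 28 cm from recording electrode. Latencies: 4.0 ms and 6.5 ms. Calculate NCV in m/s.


Distance = (28 - 15) / 100 = 0.13 m
dt = (6.5 - 4.0) / 1000 = 0.0025 s
NCV = dist / dt = 52 m/s


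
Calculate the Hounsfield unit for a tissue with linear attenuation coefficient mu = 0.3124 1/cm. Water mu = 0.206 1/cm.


HU = ((mu_tissue - mu_water) / mu_water) * 1000
HU = ((0.3124 - 0.206) / 0.206) * 1000
HU = 516.5


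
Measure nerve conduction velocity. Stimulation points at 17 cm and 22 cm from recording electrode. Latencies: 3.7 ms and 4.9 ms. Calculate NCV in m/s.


Distance = (22 - 17) / 100 = 0.05 m
dt = (4.9 - 3.7) / 1000 = 0.0012 s
NCV = dist / dt = 41.67 m/s


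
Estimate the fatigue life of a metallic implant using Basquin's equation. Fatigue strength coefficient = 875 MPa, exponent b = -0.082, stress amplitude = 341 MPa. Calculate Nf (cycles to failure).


sigma_a = sigma_f' * (2Nf)^b
2Nf = (sigma_a/sigma_f')^(1/b)
2Nf = (341/875)^(1/-0.082)
2Nf = 97926.101
Nf = 4.896e+04


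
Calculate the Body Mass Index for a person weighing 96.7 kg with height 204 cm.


BMI = weight / height^2
height = 204 cm = 2.04 m
BMI = 96.7 / 2.04^2
BMI = 23.24 kg/m^2


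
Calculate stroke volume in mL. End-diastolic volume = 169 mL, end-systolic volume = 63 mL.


SV = EDV - ESV
SV = 169 - 63
SV = 106 mL


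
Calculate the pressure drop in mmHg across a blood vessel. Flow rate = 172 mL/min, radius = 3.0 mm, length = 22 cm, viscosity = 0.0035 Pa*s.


dP = 8*mu*L*Q / (pi*r^4)
Q = 172 mL/min = 2.86667e-06 m^3/s
dP = 69.3943 Pa = 69.3943 / 133.322 mmHg = 0.5205 mmHg


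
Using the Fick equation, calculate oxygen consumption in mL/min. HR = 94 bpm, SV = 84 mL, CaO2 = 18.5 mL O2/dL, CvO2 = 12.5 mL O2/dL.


CO = HR*SV = 94*84/1000 = 7.896 L/min
a-v O2 diff = 18.5 - 12.5 = 6 mL/dL
VO2 = CO * (CaO2-CvO2) * 10 dL/L
VO2 = 7.896 * 6 * 10
VO2 = 473.8 mL/min


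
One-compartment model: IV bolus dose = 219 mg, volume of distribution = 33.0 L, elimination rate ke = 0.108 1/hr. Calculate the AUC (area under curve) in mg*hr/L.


C0 = Dose/Vd = 219/33.0 = 6.63636 mg/L
AUC = C0/ke = 6.63636/0.108
AUC = 61.45 mg*hr/L


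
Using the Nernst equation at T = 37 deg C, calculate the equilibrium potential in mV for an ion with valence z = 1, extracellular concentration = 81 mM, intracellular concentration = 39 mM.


E = (RT/(zF)) * ln(C_out/C_in)
T = 37 + 273.15 = 310.15 K
E = (8.314 * 310.15 / (1 * 96485)) * ln(81/39)
E = 19.53 mV


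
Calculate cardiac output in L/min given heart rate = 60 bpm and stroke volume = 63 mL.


CO = HR * SV
CO = 60 * 63 / 1000
CO = 3.78 L/min


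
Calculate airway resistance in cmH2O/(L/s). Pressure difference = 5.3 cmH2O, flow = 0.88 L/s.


R = dP / flow
R = 5.3 / 0.88
R = 6.023 cmH2O/(L/s)


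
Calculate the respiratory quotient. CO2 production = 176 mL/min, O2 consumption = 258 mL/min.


RQ = VCO2 / VO2
RQ = 176 / 258
RQ = 0.6822


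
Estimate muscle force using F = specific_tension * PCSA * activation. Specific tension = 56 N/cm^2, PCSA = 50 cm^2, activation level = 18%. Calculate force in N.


F = sigma * PCSA * activation
F = 56 * 50 * 0.18
F = 504 N


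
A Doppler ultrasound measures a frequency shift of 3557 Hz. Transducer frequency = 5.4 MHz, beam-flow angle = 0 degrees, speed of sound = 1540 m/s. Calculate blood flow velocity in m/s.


v = fd * c / (2 * f0 * cos(theta))
v = 3557 * 1540 / (2 * 5.4000e+06 * cos(0))
v = 0.5072 m/s


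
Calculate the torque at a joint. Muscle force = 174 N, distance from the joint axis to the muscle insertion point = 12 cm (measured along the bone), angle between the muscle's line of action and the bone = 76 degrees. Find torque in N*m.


Torque = F * d * sin(theta)   (moment arm = d*sin(theta))
d = 12 cm = 0.12 m
Torque = 174 * 0.12 * sin(76)
Torque = 20.26 N*m


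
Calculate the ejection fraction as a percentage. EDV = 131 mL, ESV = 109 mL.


SV = EDV - ESV = 131 - 109 = 22 mL
EF = SV/EDV * 100 = 22/131 * 100
EF = 16.79%


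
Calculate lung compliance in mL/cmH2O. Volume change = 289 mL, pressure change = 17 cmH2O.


C = dV / dP
C = 289 / 17
C = 17 mL/cmH2O


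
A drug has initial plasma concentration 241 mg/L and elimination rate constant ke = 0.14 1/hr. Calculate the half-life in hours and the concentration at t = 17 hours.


t_half = ln(2) / ke = 0.693147 / 0.14 = 4.951 hr
C(t) = C0 * exp(-ke*t) = 241 * exp(-0.14*17)
C(17) = 22.3 mg/L


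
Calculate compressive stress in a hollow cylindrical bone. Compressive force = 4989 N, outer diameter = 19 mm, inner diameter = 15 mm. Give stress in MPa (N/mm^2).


A = pi*(r_o^2 - r_i^2)
r_o = 9.5 mm, r_i = 7.5 mm
A = 106.814 mm^2
sigma = F/A = 4989 / 106.814
sigma = 46.71 MPa


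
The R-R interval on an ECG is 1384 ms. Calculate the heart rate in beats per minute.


HR = 60 / RR_interval(s)
RR = 1384 ms = 1.384 s
HR = 60 / 1.384 = 43.35 bpm


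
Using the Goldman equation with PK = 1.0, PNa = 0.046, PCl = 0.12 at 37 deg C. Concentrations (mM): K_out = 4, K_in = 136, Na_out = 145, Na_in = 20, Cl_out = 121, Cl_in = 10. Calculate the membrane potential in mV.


Vm = (RT/F)*ln((PK*Ko + PNa*Nao + PCl*Cli)/(PK*Ki + PNa*Nai + PCl*Clo))
Numer = 11.87, Denom = 151.44
Vm = -68.05 mV


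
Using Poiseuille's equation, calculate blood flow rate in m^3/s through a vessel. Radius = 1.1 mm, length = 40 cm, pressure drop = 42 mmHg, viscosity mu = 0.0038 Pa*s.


Q = pi*r^4*dP / (8*mu*L)
r = 0.0011 m, L = 0.4 m
dP = 42 mmHg = 5599.524 Pa
Q = 2.1181e-06 m^3/s


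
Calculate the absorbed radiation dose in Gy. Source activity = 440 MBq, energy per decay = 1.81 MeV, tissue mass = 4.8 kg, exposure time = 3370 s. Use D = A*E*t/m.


A = 440 MBq = 4.4000e+08 Bq
E = 1.81 MeV = 2.89962e-13 J
D = A*E*t/m = 4.4000e+08*2.89962e-13*3370/4.8
D = 0.08957 Gy


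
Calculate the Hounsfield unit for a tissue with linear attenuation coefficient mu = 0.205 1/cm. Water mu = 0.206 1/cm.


HU = ((mu_tissue - mu_water) / mu_water) * 1000
HU = ((0.205 - 0.206) / 0.206) * 1000
HU = -4.854


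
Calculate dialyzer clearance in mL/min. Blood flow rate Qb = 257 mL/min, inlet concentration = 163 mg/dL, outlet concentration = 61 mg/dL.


K = Qb * (Cb_in - Cb_out) / Cb_in
K = 257 * (163 - 61) / 163
K = 160.8 mL/min


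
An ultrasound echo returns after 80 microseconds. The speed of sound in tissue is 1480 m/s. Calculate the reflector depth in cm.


depth = c * t / 2
t = 80 us = 8.0000e-05 s
depth = 1480 * 8.0000e-05 / 2
depth = 0.0592 m = 5.92 cm


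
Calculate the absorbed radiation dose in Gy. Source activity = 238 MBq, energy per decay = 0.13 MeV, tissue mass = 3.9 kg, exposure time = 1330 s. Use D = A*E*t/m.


A = 238 MBq = 2.3800e+08 Bq
E = 0.13 MeV = 2.0826e-14 J
D = A*E*t/m = 2.3800e+08*2.0826e-14*1330/3.9
D = 0.00169 Gy


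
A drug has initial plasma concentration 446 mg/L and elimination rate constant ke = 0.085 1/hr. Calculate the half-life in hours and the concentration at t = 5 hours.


t_half = ln(2) / ke = 0.693147 / 0.085 = 8.155 hr
C(t) = C0 * exp(-ke*t) = 446 * exp(-0.085*5)
C(5) = 291.6 mg/L


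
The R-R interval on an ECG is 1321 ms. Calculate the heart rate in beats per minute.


HR = 60 / RR_interval(s)
RR = 1321 ms = 1.321 s
HR = 60 / 1.321 = 45.42 bpm


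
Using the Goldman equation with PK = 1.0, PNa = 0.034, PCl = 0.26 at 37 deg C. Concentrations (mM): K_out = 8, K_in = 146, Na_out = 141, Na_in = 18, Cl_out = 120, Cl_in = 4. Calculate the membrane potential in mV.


Vm = (RT/F)*ln((PK*Ko + PNa*Nao + PCl*Cli)/(PK*Ki + PNa*Nai + PCl*Clo))
Numer = 13.834, Denom = 177.812
Vm = -68.25 mV


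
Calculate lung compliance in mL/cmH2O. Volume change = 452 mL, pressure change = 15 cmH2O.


C = dV / dP
C = 452 / 15
C = 30.13 mL/cmH2O


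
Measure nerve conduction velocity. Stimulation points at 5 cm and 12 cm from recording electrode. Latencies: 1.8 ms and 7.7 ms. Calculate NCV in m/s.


Distance = (12 - 5) / 100 = 0.07 m
dt = (7.7 - 1.8) / 1000 = 0.0059 s
NCV = dist / dt = 11.86 m/s


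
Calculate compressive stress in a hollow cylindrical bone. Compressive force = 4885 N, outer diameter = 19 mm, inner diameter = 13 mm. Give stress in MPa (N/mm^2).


A = pi*(r_o^2 - r_i^2)
r_o = 9.5 mm, r_i = 6.5 mm
A = 150.796 mm^2
sigma = F/A = 4885 / 150.796
sigma = 32.39 MPa


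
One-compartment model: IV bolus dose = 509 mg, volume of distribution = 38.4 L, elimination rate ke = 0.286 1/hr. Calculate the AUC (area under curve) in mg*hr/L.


C0 = Dose/Vd = 509/38.4 = 13.2552 mg/L
AUC = C0/ke = 13.2552/0.286
AUC = 46.35 mg*hr/L


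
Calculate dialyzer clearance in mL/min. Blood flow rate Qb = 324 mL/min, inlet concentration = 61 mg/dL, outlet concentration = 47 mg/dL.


K = Qb * (Cb_in - Cb_out) / Cb_in
K = 324 * (61 - 47) / 61
K = 74.36 mL/min


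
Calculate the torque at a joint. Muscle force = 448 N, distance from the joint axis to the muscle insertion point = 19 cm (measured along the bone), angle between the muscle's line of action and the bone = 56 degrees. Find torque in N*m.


Torque = F * d * sin(theta)   (moment arm = d*sin(theta))
d = 19 cm = 0.19 m
Torque = 448 * 0.19 * sin(56)
Torque = 70.57 N*m


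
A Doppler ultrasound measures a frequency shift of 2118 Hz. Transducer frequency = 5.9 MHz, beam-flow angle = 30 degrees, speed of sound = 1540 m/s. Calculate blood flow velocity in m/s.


v = fd * c / (2 * f0 * cos(theta))
v = 2118 * 1540 / (2 * 5.9000e+06 * cos(30))
v = 0.3192 m/s


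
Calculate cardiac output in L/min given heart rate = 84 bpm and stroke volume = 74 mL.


CO = HR * SV
CO = 84 * 74 / 1000
CO = 6.216 L/min


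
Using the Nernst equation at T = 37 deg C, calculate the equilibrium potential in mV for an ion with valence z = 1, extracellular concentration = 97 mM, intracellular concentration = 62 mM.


E = (RT/(zF)) * ln(C_out/C_in)
T = 37 + 273.15 = 310.15 K
E = (8.314 * 310.15 / (1 * 96485)) * ln(97/62)
E = 11.96 mV


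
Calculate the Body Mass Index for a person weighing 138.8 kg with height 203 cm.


BMI = weight / height^2
height = 203 cm = 2.03 m
BMI = 138.8 / 2.03^2
BMI = 33.68 kg/m^2


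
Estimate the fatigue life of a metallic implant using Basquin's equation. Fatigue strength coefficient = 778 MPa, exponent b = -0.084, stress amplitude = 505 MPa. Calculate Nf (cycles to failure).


sigma_a = sigma_f' * (2Nf)^b
2Nf = (sigma_a/sigma_f')^(1/b)
2Nf = (505/778)^(1/-0.084)
2Nf = 171.54717
Nf = 85.77


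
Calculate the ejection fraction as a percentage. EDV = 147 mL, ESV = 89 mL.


SV = EDV - ESV = 147 - 89 = 58 mL
EF = SV/EDV * 100 = 58/147 * 100
EF = 39.46%


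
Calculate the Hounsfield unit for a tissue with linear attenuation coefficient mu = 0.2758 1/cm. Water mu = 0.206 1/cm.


HU = ((mu_tissue - mu_water) / mu_water) * 1000
HU = ((0.2758 - 0.206) / 0.206) * 1000
HU = 338.8


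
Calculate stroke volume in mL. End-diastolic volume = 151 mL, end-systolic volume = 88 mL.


SV = EDV - ESV
SV = 151 - 88
SV = 63 mL


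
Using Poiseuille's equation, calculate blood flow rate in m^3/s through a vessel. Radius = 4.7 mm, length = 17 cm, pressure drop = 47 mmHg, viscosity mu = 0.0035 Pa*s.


Q = pi*r^4*dP / (8*mu*L)
r = 0.0047 m, L = 0.17 m
dP = 47 mmHg = 6266.134 Pa
Q = 0.002018 m^3/s


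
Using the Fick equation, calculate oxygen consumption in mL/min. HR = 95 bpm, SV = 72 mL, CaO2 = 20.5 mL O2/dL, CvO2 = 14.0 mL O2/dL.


CO = HR*SV = 95*72/1000 = 6.84 L/min
a-v O2 diff = 20.5 - 14.0 = 6.5 mL/dL
VO2 = CO * (CaO2-CvO2) * 10 dL/L
VO2 = 6.84 * 6.5 * 10
VO2 = 444.6 mL/min


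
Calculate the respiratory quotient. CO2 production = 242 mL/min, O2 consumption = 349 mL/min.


RQ = VCO2 / VO2
RQ = 242 / 349
RQ = 0.6934


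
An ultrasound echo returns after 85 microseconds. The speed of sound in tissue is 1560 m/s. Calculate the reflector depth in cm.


depth = c * t / 2
t = 85 us = 8.5000e-05 s
depth = 1560 * 8.5000e-05 / 2
depth = 0.0663 m = 6.63 cm


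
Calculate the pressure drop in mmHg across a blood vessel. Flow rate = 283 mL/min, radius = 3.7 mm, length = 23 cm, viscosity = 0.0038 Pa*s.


dP = 8*mu*L*Q / (pi*r^4)
Q = 283 mL/min = 4.71667e-06 m^3/s
dP = 56.0119 Pa = 56.0119 / 133.322 mmHg = 0.4201 mmHg


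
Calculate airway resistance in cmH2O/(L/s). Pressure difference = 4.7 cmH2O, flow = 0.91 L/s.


R = dP / flow
R = 4.7 / 0.91
R = 5.165 cmH2O/(L/s)


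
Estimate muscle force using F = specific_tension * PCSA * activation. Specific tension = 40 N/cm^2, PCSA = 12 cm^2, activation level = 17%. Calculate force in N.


F = sigma * PCSA * activation
F = 40 * 12 * 0.17
F = 81.6 N


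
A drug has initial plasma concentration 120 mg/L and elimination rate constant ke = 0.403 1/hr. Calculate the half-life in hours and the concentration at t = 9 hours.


t_half = ln(2) / ke = 0.693147 / 0.403 = 1.72 hr
C(t) = C0 * exp(-ke*t) = 120 * exp(-0.403*9)
C(9) = 3.192 mg/L


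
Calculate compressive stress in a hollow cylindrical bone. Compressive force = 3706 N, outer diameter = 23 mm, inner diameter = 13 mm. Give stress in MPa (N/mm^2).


A = pi*(r_o^2 - r_i^2)
r_o = 11.5 mm, r_i = 6.5 mm
A = 282.743 mm^2
sigma = F/A = 3706 / 282.743
sigma = 13.11 MPa


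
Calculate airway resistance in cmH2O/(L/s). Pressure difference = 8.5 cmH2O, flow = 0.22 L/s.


R = dP / flow
R = 8.5 / 0.22
R = 38.64 cmH2O/(L/s)


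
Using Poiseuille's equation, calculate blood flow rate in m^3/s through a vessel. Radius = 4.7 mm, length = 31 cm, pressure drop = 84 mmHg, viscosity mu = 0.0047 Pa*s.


Q = pi*r^4*dP / (8*mu*L)
r = 0.0047 m, L = 0.31 m
dP = 84 mmHg = 11199.048 Pa
Q = 0.001473 m^3/s


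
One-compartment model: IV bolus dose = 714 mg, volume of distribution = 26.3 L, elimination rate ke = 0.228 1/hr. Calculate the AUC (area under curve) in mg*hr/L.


C0 = Dose/Vd = 714/26.3 = 27.1483 mg/L
AUC = C0/ke = 27.1483/0.228
AUC = 119.1 mg*hr/L


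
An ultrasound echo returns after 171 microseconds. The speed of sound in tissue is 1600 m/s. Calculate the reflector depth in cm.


depth = c * t / 2
t = 171 us = 1.7100e-04 s
depth = 1600 * 1.7100e-04 / 2
depth = 0.1368 m = 13.68 cm


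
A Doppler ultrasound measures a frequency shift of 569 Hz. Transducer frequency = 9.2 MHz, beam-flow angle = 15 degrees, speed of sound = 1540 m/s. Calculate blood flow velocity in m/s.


v = fd * c / (2 * f0 * cos(theta))
v = 569 * 1540 / (2 * 9.2000e+06 * cos(15))
v = 0.0493 m/s


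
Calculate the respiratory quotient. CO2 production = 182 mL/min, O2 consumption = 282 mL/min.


RQ = VCO2 / VO2
RQ = 182 / 282
RQ = 0.6454


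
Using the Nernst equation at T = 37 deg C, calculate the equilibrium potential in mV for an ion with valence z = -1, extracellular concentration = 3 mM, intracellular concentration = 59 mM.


E = (RT/(zF)) * ln(C_out/C_in)
T = 37 + 273.15 = 310.15 K
E = (8.314 * 310.15 / (-1 * 96485)) * ln(3/59)
E = 79.61 mV


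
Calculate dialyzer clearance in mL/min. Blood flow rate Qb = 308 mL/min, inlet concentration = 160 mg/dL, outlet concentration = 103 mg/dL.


K = Qb * (Cb_in - Cb_out) / Cb_in
K = 308 * (160 - 103) / 160
K = 109.7 mL/min


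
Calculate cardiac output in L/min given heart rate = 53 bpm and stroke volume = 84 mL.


CO = HR * SV
CO = 53 * 84 / 1000
CO = 4.452 L/min


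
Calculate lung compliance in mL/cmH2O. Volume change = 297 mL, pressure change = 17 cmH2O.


C = dV / dP
C = 297 / 17
C = 17.47 mL/cmH2O


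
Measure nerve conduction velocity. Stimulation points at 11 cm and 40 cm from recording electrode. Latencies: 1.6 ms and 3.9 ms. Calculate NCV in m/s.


Distance = (40 - 11) / 100 = 0.29 m
dt = (3.9 - 1.6) / 1000 = 0.0023 s
NCV = dist / dt = 126.1 m/s


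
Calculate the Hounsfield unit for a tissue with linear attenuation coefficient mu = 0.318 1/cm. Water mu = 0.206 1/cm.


HU = ((mu_tissue - mu_water) / mu_water) * 1000
HU = ((0.318 - 0.206) / 0.206) * 1000
HU = 543.7


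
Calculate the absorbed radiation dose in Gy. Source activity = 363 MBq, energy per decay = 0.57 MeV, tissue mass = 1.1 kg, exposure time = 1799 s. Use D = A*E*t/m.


A = 363 MBq = 3.6300e+08 Bq
E = 0.57 MeV = 9.1314e-14 J
D = A*E*t/m = 3.6300e+08*9.1314e-14*1799/1.1
D = 0.05421 Gy


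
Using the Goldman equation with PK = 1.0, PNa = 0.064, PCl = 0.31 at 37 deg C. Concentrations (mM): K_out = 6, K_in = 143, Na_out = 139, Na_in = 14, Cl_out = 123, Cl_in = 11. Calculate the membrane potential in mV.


Vm = (RT/F)*ln((PK*Ko + PNa*Nao + PCl*Cli)/(PK*Ki + PNa*Nai + PCl*Clo))
Numer = 18.306, Denom = 182.026
Vm = -61.39 mV


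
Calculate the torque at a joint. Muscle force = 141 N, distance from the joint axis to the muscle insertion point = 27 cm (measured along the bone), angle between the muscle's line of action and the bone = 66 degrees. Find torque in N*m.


Torque = F * d * sin(theta)   (moment arm = d*sin(theta))
d = 27 cm = 0.27 m
Torque = 141 * 0.27 * sin(66)
Torque = 34.78 N*m


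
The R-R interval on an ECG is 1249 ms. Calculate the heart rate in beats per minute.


HR = 60 / RR_interval(s)
RR = 1249 ms = 1.249 s
HR = 60 / 1.249 = 48.04 bpm


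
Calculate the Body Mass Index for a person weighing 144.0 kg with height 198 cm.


BMI = weight / height^2
height = 198 cm = 1.98 m
BMI = 144.0 / 1.98^2
BMI = 36.73 kg/m^2


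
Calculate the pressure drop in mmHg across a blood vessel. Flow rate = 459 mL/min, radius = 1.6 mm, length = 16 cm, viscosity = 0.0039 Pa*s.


dP = 8*mu*L*Q / (pi*r^4)
Q = 459 mL/min = 7.65e-06 m^3/s
dP = 1854.84 Pa = 1854.84 / 133.322 mmHg = 13.91 mmHg


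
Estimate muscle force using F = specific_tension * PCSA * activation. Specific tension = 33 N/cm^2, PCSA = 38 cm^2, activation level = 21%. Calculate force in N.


F = sigma * PCSA * activation
F = 33 * 38 * 0.21
F = 263.3 N


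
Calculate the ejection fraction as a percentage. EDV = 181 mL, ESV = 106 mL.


SV = EDV - ESV = 181 - 106 = 75 mL
EF = SV/EDV * 100 = 75/181 * 100
EF = 41.44%


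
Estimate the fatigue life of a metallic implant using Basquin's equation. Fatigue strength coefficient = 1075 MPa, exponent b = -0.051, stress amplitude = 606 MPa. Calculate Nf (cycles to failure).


sigma_a = sigma_f' * (2Nf)^b
2Nf = (sigma_a/sigma_f')^(1/b)
2Nf = (606/1075)^(1/-0.051)
2Nf = 76049.244
Nf = 3.802e+04


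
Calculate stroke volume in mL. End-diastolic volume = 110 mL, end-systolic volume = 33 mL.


SV = EDV - ESV
SV = 110 - 33
SV = 77 mL


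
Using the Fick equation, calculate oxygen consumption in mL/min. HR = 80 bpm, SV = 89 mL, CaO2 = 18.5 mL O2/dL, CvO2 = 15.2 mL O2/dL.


CO = HR*SV = 80*89/1000 = 7.12 L/min
a-v O2 diff = 18.5 - 15.2 = 3.3 mL/dL
VO2 = CO * (CaO2-CvO2) * 10 dL/L
VO2 = 7.12 * 3.3 * 10
VO2 = 235 mL/min


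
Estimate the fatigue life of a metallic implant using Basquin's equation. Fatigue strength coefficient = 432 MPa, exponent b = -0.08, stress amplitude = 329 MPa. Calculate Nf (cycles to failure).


sigma_a = sigma_f' * (2Nf)^b
2Nf = (sigma_a/sigma_f')^(1/b)
2Nf = (329/432)^(1/-0.08)
2Nf = 30.102191
Nf = 15.05


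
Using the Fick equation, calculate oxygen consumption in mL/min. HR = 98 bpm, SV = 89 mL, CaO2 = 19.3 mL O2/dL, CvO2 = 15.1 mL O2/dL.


CO = HR*SV = 98*89/1000 = 8.722 L/min
a-v O2 diff = 19.3 - 15.1 = 4.2 mL/dL
VO2 = CO * (CaO2-CvO2) * 10 dL/L
VO2 = 8.722 * 4.2 * 10
VO2 = 366.3 mL/min


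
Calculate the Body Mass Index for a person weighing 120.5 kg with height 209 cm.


BMI = weight / height^2
height = 209 cm = 2.09 m
BMI = 120.5 / 2.09^2
BMI = 27.59 kg/m^2


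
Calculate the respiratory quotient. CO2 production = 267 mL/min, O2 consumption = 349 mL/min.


RQ = VCO2 / VO2
RQ = 267 / 349
RQ = 0.765


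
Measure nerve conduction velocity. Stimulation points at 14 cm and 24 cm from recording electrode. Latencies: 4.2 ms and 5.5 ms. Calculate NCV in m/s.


Distance = (24 - 14) / 100 = 0.1 m
dt = (5.5 - 4.2) / 1000 = 0.0013 s
NCV = dist / dt = 76.92 m/s


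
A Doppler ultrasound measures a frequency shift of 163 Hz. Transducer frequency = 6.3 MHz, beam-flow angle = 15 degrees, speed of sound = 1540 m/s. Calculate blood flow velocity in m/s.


v = fd * c / (2 * f0 * cos(theta))
v = 163 * 1540 / (2 * 6.3000e+06 * cos(15))
v = 0.02063 m/s


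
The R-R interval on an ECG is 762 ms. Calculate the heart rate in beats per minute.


HR = 60 / RR_interval(s)
RR = 762 ms = 0.762 s
HR = 60 / 0.762 = 78.74 bpm


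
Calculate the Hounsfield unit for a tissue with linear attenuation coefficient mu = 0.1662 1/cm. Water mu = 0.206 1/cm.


HU = ((mu_tissue - mu_water) / mu_water) * 1000
HU = ((0.1662 - 0.206) / 0.206) * 1000
HU = -193.2


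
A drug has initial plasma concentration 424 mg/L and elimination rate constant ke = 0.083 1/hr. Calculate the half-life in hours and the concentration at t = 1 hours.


t_half = ln(2) / ke = 0.693147 / 0.083 = 8.351 hr
C(t) = C0 * exp(-ke*t) = 424 * exp(-0.083*1)
C(1) = 390.2 mg/L


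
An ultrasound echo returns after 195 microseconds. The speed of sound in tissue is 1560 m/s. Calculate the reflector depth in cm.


depth = c * t / 2
t = 195 us = 1.9500e-04 s
depth = 1560 * 1.9500e-04 / 2
depth = 0.1521 m = 15.21 cm


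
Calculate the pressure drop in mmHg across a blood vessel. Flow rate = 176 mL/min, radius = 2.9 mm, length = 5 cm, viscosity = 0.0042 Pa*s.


dP = 8*mu*L*Q / (pi*r^4)
Q = 176 mL/min = 2.93333e-06 m^3/s
dP = 22.1783 Pa = 22.1783 / 133.322 mmHg = 0.1664 mmHg


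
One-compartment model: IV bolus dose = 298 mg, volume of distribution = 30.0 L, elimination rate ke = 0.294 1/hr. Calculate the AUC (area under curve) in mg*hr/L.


C0 = Dose/Vd = 298/30.0 = 9.93333 mg/L
AUC = C0/ke = 9.93333/0.294
AUC = 33.79 mg*hr/L


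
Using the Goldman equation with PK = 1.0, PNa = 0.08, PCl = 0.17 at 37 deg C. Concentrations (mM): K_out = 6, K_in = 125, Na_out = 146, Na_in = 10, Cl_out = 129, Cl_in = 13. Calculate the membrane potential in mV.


Vm = (RT/F)*ln((PK*Ko + PNa*Nao + PCl*Cli)/(PK*Ki + PNa*Nai + PCl*Clo))
Numer = 19.89, Denom = 147.73
Vm = -53.59 mV


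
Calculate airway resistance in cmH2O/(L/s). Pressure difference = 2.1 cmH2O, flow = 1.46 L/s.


R = dP / flow
R = 2.1 / 1.46
R = 1.438 cmH2O/(L/s)


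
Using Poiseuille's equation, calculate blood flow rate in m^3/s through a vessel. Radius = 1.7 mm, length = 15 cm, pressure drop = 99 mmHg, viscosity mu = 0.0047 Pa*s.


Q = pi*r^4*dP / (8*mu*L)
r = 0.0017 m, L = 0.15 m
dP = 99 mmHg = 13198.878 Pa
Q = 6.1405e-05 m^3/s


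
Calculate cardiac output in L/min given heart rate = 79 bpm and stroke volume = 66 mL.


CO = HR * SV
CO = 79 * 66 / 1000
CO = 5.214 L/min


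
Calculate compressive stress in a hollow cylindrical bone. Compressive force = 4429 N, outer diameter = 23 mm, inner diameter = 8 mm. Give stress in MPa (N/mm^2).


A = pi*(r_o^2 - r_i^2)
r_o = 11.5 mm, r_i = 4 mm
A = 365.21 mm^2
sigma = F/A = 4429 / 365.21
sigma = 12.13 MPa


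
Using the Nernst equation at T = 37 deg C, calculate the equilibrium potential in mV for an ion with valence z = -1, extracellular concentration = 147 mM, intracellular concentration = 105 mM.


E = (RT/(zF)) * ln(C_out/C_in)
T = 37 + 273.15 = 310.15 K
E = (8.314 * 310.15 / (-1 * 96485)) * ln(147/105)
E = -8.992 mV


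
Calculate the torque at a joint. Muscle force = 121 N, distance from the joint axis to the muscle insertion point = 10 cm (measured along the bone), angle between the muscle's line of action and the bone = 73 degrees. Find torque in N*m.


Torque = F * d * sin(theta)   (moment arm = d*sin(theta))
d = 10 cm = 0.1 m
Torque = 121 * 0.1 * sin(73)
Torque = 11.57 N*m


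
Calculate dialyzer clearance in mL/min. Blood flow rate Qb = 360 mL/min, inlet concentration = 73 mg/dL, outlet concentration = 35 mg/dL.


K = Qb * (Cb_in - Cb_out) / Cb_in
K = 360 * (73 - 35) / 73
K = 187.4 mL/min


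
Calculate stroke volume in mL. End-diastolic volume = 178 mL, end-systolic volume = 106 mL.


SV = EDV - ESV
SV = 178 - 106
SV = 72 mL


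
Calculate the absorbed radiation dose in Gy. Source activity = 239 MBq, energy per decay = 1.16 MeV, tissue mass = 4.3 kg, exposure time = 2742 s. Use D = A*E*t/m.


A = 239 MBq = 2.3900e+08 Bq
E = 1.16 MeV = 1.85832e-13 J
D = A*E*t/m = 2.3900e+08*1.85832e-13*2742/4.3
D = 0.02832 Gy


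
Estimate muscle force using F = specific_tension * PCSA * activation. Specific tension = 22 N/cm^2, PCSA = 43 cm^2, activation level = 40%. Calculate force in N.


F = sigma * PCSA * activation
F = 22 * 43 * 0.4
F = 378.4 N


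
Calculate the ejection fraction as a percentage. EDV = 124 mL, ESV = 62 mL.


SV = EDV - ESV = 124 - 62 = 62 mL
EF = SV/EDV * 100 = 62/124 * 100
EF = 50%


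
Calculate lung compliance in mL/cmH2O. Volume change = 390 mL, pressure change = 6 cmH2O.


C = dV / dP
C = 390 / 6
C = 65 mL/cmH2O


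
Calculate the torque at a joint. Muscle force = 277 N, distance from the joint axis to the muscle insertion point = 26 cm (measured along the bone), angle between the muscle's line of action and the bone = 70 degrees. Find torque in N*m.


Torque = F * d * sin(theta)   (moment arm = d*sin(theta))
d = 26 cm = 0.26 m
Torque = 277 * 0.26 * sin(70)
Torque = 67.68 N*m


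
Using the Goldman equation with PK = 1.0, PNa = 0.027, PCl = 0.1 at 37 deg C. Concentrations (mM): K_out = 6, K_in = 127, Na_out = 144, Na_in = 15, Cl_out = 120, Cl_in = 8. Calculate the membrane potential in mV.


Vm = (RT/F)*ln((PK*Ko + PNa*Nao + PCl*Cli)/(PK*Ki + PNa*Nai + PCl*Clo))
Numer = 10.688, Denom = 139.405
Vm = -68.64 mV


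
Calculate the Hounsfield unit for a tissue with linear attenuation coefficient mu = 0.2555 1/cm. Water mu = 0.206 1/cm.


HU = ((mu_tissue - mu_water) / mu_water) * 1000
HU = ((0.2555 - 0.206) / 0.206) * 1000
HU = 240.3


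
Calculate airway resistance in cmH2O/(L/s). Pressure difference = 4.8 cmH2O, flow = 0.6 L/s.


R = dP / flow
R = 4.8 / 0.6
R = 8 cmH2O/(L/s)


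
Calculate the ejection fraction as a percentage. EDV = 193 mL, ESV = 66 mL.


SV = EDV - ESV = 193 - 66 = 127 mL
EF = SV/EDV * 100 = 127/193 * 100
EF = 65.8%


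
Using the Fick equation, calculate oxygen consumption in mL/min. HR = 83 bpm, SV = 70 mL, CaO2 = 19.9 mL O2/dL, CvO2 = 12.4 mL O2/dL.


CO = HR*SV = 83*70/1000 = 5.81 L/min
a-v O2 diff = 19.9 - 12.4 = 7.5 mL/dL
VO2 = CO * (CaO2-CvO2) * 10 dL/L
VO2 = 5.81 * 7.5 * 10
VO2 = 435.7 mL/min


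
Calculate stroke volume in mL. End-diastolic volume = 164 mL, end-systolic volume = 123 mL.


SV = EDV - ESV
SV = 164 - 123
SV = 41 mL


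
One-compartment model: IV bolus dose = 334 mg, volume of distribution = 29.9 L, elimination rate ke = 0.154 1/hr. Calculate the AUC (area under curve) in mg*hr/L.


C0 = Dose/Vd = 334/29.9 = 11.1706 mg/L
AUC = C0/ke = 11.1706/0.154
AUC = 72.54 mg*hr/L


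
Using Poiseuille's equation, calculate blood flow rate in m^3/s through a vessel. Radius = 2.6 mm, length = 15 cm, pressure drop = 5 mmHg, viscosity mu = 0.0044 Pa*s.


Q = pi*r^4*dP / (8*mu*L)
r = 0.0026 m, L = 0.15 m
dP = 5 mmHg = 666.61 Pa
Q = 1.8125e-05 m^3/s


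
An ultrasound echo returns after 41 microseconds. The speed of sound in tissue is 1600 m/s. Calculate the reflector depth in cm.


depth = c * t / 2
t = 41 us = 4.1000e-05 s
depth = 1600 * 4.1000e-05 / 2
depth = 0.0328 m = 3.28 cm


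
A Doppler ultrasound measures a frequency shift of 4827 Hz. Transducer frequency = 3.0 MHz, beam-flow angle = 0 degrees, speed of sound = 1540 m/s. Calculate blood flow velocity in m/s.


v = fd * c / (2 * f0 * cos(theta))
v = 4827 * 1540 / (2 * 3.0000e+06 * cos(0))
v = 1.239 m/s


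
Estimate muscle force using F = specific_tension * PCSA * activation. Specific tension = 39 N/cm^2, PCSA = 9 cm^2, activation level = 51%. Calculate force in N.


F = sigma * PCSA * activation
F = 39 * 9 * 0.51
F = 179 N


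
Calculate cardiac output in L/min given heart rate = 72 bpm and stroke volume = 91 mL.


CO = HR * SV
CO = 72 * 91 / 1000
CO = 6.552 L/min


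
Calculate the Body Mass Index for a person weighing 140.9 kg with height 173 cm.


BMI = weight / height^2
height = 173 cm = 1.73 m
BMI = 140.9 / 1.73^2
BMI = 47.08 kg/m^2


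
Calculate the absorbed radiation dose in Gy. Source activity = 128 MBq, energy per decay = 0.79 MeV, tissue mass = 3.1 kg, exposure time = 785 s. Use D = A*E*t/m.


A = 128 MBq = 1.2800e+08 Bq
E = 0.79 MeV = 1.26558e-13 J
D = A*E*t/m = 1.2800e+08*1.26558e-13*785/3.1
D = 0.004102 Gy


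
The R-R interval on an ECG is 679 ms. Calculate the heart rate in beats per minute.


HR = 60 / RR_interval(s)
RR = 679 ms = 0.679 s
HR = 60 / 0.679 = 88.37 bpm


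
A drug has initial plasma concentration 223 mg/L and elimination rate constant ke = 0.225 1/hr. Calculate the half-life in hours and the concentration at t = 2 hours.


t_half = ln(2) / ke = 0.693147 / 0.225 = 3.081 hr
C(t) = C0 * exp(-ke*t) = 223 * exp(-0.225*2)
C(2) = 142.2 mg/L


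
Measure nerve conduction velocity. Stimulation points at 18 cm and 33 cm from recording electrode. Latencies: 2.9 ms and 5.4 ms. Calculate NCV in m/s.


Distance = (33 - 18) / 100 = 0.15 m
dt = (5.4 - 2.9) / 1000 = 0.0025 s
NCV = dist / dt = 60 m/s


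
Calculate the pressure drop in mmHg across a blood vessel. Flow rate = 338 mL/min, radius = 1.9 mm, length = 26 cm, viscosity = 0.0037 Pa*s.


dP = 8*mu*L*Q / (pi*r^4)
Q = 338 mL/min = 5.63333e-06 m^3/s
dP = 1058.93 Pa = 1058.93 / 133.322 mmHg = 7.943 mmHg


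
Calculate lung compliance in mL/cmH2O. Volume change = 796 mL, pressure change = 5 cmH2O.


C = dV / dP
C = 796 / 5
C = 159.2 mL/cmH2O


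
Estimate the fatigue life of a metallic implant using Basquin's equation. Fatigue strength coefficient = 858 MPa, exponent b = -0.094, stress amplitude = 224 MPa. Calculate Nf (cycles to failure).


sigma_a = sigma_f' * (2Nf)^b
2Nf = (sigma_a/sigma_f')^(1/b)
2Nf = (224/858)^(1/-0.094)
2Nf = 1602039
Nf = 8.01e+05
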